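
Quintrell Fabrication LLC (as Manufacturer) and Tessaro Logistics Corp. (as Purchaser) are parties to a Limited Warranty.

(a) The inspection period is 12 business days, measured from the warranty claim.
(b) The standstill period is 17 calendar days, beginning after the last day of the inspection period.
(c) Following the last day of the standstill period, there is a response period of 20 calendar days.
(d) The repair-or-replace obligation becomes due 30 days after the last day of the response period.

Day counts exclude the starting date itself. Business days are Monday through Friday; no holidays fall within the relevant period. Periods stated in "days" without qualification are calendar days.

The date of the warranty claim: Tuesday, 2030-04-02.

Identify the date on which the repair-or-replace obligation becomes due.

2030-06-24

The last day of the inspection period: 12 business days after Tuesday, 2030-04-02, skipping weekends — Apr 3, Apr 4, Apr 5, Apr 8, …, Apr 16, Apr 17, Apr 18 — lands on Thursday, 2030-04-18.
Adding 17 calendar days to 2030-04-18 gives 2030-05-05, which is the last day of the standstill period.
The last day of the response period: 20 calendar days after 2030-05-05 is 2030-05-25.
The date on which the repair-or-replace obligation becomes due: 2030-05-25 + 30 days = 2030-06-24.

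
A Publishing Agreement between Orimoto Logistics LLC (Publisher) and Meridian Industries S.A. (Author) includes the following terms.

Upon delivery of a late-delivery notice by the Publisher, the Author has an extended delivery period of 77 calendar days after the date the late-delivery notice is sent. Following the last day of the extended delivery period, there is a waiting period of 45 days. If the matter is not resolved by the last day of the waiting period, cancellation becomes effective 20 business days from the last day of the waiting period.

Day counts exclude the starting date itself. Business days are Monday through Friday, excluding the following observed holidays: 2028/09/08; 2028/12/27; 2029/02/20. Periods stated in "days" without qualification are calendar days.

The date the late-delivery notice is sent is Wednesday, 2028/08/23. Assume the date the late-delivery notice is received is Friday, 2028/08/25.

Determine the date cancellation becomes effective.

2029/01/22

The last day of the extended delivery period: 77 calendar days after 2028/08/23 is 2028/11/08.
The last day of the waiting period: 2028/11/08 + 45 days = 2028/12/23.
From Saturday, 2028/12/23, 20 business days (Dec 25, Dec 26, Dec 28, Dec 29, …, Jan 18, Jan 19, Jan 22, skipping weekends and the listed holiday on Dec 27) brings us to Monday, 2029/01/22, which is the date cancellation becomes effective.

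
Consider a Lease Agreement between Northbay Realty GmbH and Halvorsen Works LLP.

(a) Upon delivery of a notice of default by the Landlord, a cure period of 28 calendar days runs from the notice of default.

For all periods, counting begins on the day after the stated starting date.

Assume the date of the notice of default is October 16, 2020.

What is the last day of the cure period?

Adding 28 calendar days to October 16, 2020 gives November 13, 2020, which is the last day of the cure period.

November 13, 2020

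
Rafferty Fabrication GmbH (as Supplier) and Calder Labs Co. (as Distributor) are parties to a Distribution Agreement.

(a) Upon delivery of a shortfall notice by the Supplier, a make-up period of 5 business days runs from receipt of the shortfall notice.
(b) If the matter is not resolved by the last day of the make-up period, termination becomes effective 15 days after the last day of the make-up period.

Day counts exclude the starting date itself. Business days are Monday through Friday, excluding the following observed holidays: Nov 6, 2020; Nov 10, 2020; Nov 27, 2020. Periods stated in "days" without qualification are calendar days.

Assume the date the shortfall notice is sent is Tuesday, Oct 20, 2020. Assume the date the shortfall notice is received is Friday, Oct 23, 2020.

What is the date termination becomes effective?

The last day of the make-up period: counting 5 business days from Friday, Oct 23, 2020 (Oct 26, Oct 27, Oct 28, Oct 29, Oct 30, skipping weekends) reaches Friday, Oct 30, 2020.
The date termination becomes effective: 15 calendar days after Oct 30, 2020 is Nov 14, 2020.

Nov 14, 2020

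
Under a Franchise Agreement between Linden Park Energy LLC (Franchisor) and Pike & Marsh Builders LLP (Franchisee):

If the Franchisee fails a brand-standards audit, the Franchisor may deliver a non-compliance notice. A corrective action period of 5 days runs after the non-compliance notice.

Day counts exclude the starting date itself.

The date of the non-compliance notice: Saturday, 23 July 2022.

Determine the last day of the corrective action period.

28 July 2022

The last day of the corrective action period: 23 July 2022 + 5 days = 28 July 2022.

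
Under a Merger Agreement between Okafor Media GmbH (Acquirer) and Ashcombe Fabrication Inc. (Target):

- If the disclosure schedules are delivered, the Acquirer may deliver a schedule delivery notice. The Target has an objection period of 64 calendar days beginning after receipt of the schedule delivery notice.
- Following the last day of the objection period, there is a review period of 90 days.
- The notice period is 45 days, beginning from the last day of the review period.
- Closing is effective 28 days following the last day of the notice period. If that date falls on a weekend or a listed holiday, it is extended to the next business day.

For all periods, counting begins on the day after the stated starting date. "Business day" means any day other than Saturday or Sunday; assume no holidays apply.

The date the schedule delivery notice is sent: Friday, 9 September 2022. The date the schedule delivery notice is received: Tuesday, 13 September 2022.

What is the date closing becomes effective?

The last day of the objection period: 13 September 2022 + 64 days = 16 November 2022.
Adding 90 calendar days to 16 November 2022 gives 14 February 2023, which is the last day of the review period.
The last day of the notice period: 14 February 2023 + 45 days = 31 March 2023.
Adding 28 calendar days to 31 March 2023 gives 28 April 2023, which is the date closing becomes effective. 28 April 2023 is a Friday, so no roll-forward applies.

28 April 2023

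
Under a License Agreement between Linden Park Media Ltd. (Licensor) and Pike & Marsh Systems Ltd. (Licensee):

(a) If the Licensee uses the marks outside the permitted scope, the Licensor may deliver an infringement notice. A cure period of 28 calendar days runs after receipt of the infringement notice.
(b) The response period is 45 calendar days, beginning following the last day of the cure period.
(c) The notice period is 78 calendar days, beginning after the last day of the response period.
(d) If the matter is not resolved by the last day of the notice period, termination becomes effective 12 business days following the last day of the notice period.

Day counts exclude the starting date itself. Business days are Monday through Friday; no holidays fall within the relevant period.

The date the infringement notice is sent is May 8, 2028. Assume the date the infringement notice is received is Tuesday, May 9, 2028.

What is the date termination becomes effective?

October 24, 2028

The last day of the cure period: May 9, 2028 + 28 days = June 6, 2028.
Adding 45 calendar days to June 6, 2028 gives July 21, 2028, which is the last day of the response period.
The last day of the notice period: 78 calendar days after July 21, 2028 is October 7, 2028.
The date termination becomes effective: 12 business days after Saturday, October 7, 2028, skipping weekends — Oct 9, Oct 10, Oct 11, Oct 12, …, Oct 20, Oct 23, Oct 24 — lands on Tuesday, October 24, 2028.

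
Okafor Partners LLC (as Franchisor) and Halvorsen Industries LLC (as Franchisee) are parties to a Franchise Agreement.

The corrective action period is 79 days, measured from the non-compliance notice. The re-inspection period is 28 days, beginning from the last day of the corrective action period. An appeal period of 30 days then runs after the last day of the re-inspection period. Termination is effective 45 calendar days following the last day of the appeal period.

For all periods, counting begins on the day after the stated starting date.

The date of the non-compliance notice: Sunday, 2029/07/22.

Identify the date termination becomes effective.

2030/01/20

The last day of the corrective action period: 2029/07/22 + 79 days = 2029/10/09.
The last day of the re-inspection period: 28 calendar days after 2029/10/09 is 2029/11/06.
The last day of the appeal period: 2029/11/06 + 30 days = 2029/12/06.
The date termination becomes effective: 2029/12/06 + 45 days = 2030/01/20.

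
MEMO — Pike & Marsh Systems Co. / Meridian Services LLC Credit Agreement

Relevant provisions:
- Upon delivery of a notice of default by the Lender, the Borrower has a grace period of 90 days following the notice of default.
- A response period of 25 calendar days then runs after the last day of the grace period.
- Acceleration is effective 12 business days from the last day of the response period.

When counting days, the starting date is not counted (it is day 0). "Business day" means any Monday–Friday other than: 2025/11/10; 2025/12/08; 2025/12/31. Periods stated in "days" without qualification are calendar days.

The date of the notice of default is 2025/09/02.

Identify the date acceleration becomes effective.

2026/01/14

The last day of the grace period: 90 calendar days after 2025/09/02 is 2025/12/01.
Adding 25 calendar days to 2025/12/01 gives 2025/12/26, which is the last day of the response period.
From Friday, 2025/12/26, 12 business days (Dec 29, Dec 30, Jan 1, Jan 2, …, Jan 12, Jan 13, Jan 14, skipping weekends and the listed holiday on Dec 31) brings us to Wednesday, 2026/01/14, which is the date acceleration becomes effective.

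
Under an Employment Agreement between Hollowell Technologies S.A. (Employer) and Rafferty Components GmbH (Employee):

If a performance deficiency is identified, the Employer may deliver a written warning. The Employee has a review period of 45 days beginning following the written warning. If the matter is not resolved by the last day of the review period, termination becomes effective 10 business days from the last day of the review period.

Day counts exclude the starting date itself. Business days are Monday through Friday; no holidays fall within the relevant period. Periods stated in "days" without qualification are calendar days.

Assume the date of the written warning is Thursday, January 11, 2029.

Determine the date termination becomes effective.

March 9, 2029

The last day of the review period: January 11, 2029 + 45 days = February 25, 2029.
From Sunday, February 25, 2029, 10 business days (Feb 26, Feb 27, Feb 28, Mar 1, Mar 2, Mar 5, Mar 6, Mar 7, Mar 8, Mar 9, skipping weekends) brings us to Friday, March 9, 2029, which is the date termination becomes effective.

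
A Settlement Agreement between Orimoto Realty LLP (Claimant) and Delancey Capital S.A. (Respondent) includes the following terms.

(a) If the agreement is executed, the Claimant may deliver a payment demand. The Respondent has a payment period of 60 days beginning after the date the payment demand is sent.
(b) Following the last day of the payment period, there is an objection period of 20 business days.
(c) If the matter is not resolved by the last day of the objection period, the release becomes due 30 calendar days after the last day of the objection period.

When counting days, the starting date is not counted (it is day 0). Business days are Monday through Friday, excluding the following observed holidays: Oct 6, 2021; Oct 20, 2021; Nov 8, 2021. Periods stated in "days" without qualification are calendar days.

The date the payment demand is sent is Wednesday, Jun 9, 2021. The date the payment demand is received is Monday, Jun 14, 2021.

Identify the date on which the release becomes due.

The last day of the payment period: Jun 9, 2021 + 60 days = Aug 8, 2021.
From Sunday, Aug 8, 2021, 20 business days (Aug 9, Aug 10, Aug 11, Aug 12, …, Sep 1, Sep 2, Sep 3, skipping weekends) brings us to Friday, Sep 3, 2021, which is the last day of the objection period.
The date on which the release becomes due: Sep 3, 2021 + 30 days = Oct 3, 2021.

Oct 3, 2021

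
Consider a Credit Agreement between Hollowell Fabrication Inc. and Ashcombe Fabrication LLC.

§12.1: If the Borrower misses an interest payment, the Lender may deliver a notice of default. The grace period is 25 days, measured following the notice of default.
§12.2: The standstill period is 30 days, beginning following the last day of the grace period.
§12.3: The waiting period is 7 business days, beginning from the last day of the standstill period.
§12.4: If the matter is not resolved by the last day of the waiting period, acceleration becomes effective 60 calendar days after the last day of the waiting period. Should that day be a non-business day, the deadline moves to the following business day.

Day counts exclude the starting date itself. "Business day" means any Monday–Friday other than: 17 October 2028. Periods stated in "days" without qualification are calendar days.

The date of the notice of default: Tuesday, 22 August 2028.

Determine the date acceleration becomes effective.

Adding 25 calendar days to 22 August 2028 gives 16 September 2028, which is the last day of the grace period.
The last day of the standstill period: 16 September 2028 + 30 days = 16 October 2028.
The last day of the waiting period: counting 7 business days from Monday, 16 October 2028 (Oct 18, Oct 19, Oct 20, Oct 23, Oct 24, Oct 25, Oct 26, skipping weekends and the listed holiday on Oct 17) reaches Thursday, 26 October 2028.
The date acceleration becomes effective: 26 October 2028 + 60 days = 25 December 2028. 25 December 2028 is a Monday and is not a listed holiday, so no roll-forward applies.

25 December 2028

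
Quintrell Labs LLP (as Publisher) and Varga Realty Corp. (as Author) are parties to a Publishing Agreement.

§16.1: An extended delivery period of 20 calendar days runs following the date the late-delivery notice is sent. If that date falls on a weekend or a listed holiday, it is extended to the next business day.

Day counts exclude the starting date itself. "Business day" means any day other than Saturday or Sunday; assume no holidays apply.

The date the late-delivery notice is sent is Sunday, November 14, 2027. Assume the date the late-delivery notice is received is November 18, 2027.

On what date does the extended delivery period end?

December 6, 2027

The last day of the extended delivery period: November 14, 2027 + 20 days = December 4, 2027. That falls on a Saturday, so it rolls to the next business day, Monday, December 6, 2027.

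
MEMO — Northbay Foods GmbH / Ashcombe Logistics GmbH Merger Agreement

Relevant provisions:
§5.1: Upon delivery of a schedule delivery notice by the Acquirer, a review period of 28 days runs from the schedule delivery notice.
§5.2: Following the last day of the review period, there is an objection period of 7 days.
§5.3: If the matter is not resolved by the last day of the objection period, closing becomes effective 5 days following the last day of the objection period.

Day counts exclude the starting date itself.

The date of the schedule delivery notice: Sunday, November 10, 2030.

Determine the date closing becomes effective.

December 20, 2030

Adding 28 calendar days to November 10, 2030 gives December 8, 2030, which is the last day of the review period.
The last day of the objection period: 7 calendar days after December 8, 2030 is December 15, 2030.
The date closing becomes effective: 5 calendar days after December 15, 2030 is December 20, 2030.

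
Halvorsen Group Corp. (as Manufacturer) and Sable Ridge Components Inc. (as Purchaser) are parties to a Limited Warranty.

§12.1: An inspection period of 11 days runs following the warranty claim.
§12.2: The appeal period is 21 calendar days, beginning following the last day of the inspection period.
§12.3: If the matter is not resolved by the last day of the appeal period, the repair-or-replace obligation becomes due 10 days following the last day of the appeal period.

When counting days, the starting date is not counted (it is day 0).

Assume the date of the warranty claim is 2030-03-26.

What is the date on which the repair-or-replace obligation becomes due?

2030-05-07

Adding 11 calendar days to 2030-03-26 gives 2030-04-06, which is the last day of the inspection period.
Adding 21 calendar days to 2030-04-06 gives 2030-04-27, which is the last day of the appeal period.
The date on which the repair-or-replace obligation becomes due: 2030-04-27 + 10 days = 2030-05-07.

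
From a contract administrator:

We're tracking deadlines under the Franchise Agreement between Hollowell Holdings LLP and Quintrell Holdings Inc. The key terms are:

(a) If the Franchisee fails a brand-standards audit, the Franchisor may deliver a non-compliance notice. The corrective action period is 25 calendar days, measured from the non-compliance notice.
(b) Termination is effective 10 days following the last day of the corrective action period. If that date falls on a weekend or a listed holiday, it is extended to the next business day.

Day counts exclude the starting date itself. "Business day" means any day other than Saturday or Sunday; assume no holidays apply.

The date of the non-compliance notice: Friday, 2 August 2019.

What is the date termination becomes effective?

The last day of the corrective action period: 2 August 2019 + 25 days = 27 August 2019.
The date termination becomes effective: 27 August 2019 + 10 days = 6 September 2019. 6 September 2019 is a Friday, so no roll-forward applies.

6 September 2019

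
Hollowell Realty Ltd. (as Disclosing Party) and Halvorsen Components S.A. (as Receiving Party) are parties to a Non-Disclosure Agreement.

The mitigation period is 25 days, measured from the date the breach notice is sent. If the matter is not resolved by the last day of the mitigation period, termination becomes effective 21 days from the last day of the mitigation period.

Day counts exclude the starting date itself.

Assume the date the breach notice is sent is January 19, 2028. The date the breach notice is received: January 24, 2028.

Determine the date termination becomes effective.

March 5, 2028

Adding 25 calendar days to January 19, 2028 gives February 13, 2028, which is the last day of the mitigation period.
The date termination becomes effective: February 13, 2028 + 21 days = March 5, 2028.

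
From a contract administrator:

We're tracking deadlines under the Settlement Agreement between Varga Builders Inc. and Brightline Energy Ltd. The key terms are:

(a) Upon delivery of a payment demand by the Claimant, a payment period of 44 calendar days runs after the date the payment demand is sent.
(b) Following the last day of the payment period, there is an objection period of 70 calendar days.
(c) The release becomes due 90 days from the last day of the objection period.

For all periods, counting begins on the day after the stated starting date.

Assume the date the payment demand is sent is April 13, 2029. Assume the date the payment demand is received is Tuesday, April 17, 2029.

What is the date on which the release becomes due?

November 3, 2029

The last day of the payment period: April 13, 2029 + 44 days = May 27, 2029.
The last day of the objection period: May 27, 2029 + 70 days = August 5, 2029.
The date on which the release becomes due: August 5, 2029 + 90 days = November 3, 2029.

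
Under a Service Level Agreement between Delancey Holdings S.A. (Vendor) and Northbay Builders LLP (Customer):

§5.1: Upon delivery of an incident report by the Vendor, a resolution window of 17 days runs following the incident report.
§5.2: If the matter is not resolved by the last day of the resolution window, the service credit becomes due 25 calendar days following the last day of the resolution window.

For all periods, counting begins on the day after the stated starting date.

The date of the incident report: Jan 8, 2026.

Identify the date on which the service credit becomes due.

The last day of the resolution window: Jan 8, 2026 + 17 days = Jan 25, 2026.
Adding 25 calendar days to Jan 25, 2026 gives Feb 19, 2026, which is the date on which the service credit becomes due.

Feb 19, 2026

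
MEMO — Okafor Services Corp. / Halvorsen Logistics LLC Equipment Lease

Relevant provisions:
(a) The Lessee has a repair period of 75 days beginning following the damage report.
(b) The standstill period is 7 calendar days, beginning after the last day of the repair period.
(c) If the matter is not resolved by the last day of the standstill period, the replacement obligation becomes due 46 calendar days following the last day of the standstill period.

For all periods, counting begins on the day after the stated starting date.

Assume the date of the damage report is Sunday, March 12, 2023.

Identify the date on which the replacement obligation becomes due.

The last day of the repair period: March 12, 2023 + 75 days = May 26, 2023.
The last day of the standstill period: May 26, 2023 + 7 days = June 2, 2023.
Adding 46 calendar days to June 2, 2023 gives July 18, 2023, which is the date on which the replacement obligation becomes due.

July 18, 2023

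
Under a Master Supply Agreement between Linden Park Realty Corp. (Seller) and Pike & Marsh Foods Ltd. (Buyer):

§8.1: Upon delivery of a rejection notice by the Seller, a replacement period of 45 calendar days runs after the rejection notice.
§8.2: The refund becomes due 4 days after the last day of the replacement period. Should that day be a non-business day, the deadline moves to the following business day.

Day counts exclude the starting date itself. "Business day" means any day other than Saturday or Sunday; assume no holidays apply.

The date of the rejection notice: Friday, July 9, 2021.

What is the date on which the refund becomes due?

The last day of the replacement period: 45 calendar days after July 9, 2021 is August 23, 2021.
Adding 4 calendar days to August 23, 2021 gives August 27, 2021, which is the date on which the refund becomes due. August 27, 2021 is a Friday, so no roll-forward applies.

August 27, 2021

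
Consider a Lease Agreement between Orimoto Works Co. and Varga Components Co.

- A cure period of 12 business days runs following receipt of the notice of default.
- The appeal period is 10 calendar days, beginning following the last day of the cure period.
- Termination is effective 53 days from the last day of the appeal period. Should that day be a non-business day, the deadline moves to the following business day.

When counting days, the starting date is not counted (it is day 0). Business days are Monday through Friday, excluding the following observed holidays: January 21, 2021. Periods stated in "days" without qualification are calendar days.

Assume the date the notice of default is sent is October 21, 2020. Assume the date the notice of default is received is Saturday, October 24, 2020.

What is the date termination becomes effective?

January 12, 2021

From Saturday, October 24, 2020, 12 business days (Oct 26, Oct 27, Oct 28, Oct 29, …, Nov 6, Nov 9, Nov 10, skipping weekends) brings us to Tuesday, November 10, 2020, which is the last day of the cure period.
The last day of the appeal period: 10 calendar days after November 10, 2020 is November 20, 2020.
The date termination becomes effective: 53 calendar days after November 20, 2020 is January 12, 2021. January 12, 2021 is a Tuesday and is not a listed holiday, so no roll-forward applies.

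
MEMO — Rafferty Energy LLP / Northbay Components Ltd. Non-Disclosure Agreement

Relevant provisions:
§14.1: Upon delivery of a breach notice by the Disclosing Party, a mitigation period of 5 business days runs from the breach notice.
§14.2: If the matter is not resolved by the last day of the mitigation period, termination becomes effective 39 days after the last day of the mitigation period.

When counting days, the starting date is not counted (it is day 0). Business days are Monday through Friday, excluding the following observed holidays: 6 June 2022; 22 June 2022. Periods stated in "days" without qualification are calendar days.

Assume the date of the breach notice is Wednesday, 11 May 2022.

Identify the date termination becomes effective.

The last day of the mitigation period: counting 5 business days from Wednesday, 11 May 2022 (May 12, May 13, May 16, May 17, May 18, skipping weekends) reaches Wednesday, 18 May 2022.
The date termination becomes effective: 18 May 2022 + 39 days = 26 June 2022.

26 June 2022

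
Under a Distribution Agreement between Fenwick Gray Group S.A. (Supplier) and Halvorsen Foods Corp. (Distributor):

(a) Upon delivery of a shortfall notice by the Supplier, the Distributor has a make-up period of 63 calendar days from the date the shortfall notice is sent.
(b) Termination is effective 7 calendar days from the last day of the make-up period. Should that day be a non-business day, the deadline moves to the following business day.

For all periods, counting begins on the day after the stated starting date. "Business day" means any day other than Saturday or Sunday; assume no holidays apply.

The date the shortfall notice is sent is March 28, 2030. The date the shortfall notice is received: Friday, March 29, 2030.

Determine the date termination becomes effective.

The last day of the make-up period: March 28, 2030 + 63 days = May 30, 2030.
Adding 7 calendar days to May 30, 2030 gives June 6, 2030, which is the date termination becomes effective. June 6, 2030 is a Thursday, so no roll-forward applies.

June 6, 2030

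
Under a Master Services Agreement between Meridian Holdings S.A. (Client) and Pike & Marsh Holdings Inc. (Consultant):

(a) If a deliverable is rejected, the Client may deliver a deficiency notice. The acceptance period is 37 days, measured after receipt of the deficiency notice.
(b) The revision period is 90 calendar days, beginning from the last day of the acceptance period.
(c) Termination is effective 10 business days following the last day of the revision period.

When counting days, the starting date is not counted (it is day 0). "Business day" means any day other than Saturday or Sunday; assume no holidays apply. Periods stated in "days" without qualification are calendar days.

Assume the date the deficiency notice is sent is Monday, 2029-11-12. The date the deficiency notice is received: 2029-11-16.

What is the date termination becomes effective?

Adding 37 calendar days to 2029-11-16 gives 2029-12-23, which is the last day of the acceptance period.
The last day of the revision period: 2029-12-23 + 90 days = 2030-03-23.
The date termination becomes effective: 10 business days after Saturday, 2030-03-23, skipping weekends — Mar 25, Mar 26, Mar 27, Mar 28, Mar 29, Apr 1, Apr 2, Apr 3, Apr 4, Apr 5 — lands on Friday, 2030-04-05.

2030-04-05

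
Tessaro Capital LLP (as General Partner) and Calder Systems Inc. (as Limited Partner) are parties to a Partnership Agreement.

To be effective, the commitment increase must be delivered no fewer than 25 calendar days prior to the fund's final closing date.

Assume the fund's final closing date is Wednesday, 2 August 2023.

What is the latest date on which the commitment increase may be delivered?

8 July 2023

Counting back 25 calendar days from 2 August 2023 gives 8 July 2023.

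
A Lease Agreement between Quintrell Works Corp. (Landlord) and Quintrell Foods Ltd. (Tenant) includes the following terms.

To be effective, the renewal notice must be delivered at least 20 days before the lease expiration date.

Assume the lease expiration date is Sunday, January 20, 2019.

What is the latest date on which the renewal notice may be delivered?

December 31, 2018

January 20, 2019 minus 20 days is December 31, 2018.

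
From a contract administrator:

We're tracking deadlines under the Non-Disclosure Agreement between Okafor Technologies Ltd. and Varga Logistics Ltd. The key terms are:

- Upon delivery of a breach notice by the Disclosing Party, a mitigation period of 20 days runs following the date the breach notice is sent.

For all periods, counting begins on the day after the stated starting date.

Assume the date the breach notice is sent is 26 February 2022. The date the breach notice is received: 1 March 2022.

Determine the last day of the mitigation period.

The last day of the mitigation period: 26 February 2022 + 20 days = 18 March 2022.

18 March 2022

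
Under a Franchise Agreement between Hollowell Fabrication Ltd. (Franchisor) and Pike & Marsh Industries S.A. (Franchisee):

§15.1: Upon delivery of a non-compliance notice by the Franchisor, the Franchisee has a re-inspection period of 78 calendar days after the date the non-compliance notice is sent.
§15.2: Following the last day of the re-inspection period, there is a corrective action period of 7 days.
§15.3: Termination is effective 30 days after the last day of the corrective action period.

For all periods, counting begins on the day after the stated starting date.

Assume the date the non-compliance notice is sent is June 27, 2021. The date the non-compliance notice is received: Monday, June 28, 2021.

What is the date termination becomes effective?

October 20, 2021

The last day of the re-inspection period: June 27, 2021 + 78 days = September 13, 2021.
Adding 7 calendar days to September 13, 2021 gives September 20, 2021, which is the last day of the corrective action period.
The date termination becomes effective: 30 calendar days after September 20, 2021 is October 20, 2021.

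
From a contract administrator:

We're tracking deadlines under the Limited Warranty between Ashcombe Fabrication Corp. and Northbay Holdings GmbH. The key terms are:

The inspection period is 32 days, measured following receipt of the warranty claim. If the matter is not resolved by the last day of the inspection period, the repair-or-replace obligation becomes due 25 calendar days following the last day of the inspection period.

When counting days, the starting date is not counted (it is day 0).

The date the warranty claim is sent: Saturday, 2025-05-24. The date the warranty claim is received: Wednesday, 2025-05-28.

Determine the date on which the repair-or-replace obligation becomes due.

2025-07-24

The last day of the inspection period: 2025-05-28 + 32 days = 2025-06-29.
The date on which the repair-or-replace obligation becomes due: 25 calendar days after 2025-06-29 is 2025-07-24.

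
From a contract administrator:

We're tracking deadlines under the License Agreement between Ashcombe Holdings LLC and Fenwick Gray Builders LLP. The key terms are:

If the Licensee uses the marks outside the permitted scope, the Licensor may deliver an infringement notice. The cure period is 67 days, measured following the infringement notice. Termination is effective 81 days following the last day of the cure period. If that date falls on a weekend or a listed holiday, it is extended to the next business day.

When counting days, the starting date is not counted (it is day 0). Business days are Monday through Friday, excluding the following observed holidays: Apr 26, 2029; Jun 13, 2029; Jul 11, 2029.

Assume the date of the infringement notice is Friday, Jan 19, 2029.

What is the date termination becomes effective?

Jun 18, 2029

The last day of the cure period: 67 calendar days after Jan 19, 2029 is Mar 27, 2029.
The date termination becomes effective: Mar 27, 2029 + 81 days = Jun 16, 2029. That falls on a Saturday, so it rolls to the next business day, Monday, Jun 18, 2029.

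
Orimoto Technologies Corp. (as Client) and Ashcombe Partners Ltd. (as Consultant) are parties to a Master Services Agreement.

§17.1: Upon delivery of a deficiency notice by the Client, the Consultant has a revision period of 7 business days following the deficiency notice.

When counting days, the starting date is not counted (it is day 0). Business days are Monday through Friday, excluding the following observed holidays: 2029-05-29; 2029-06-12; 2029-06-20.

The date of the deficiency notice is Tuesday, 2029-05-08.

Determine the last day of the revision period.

2029-05-17

From Tuesday, 2029-05-08, 7 business days (May 9, May 10, May 11, May 14, May 15, May 16, May 17, skipping weekends) brings us to Thursday, 2029-05-17, which is the last day of the revision period.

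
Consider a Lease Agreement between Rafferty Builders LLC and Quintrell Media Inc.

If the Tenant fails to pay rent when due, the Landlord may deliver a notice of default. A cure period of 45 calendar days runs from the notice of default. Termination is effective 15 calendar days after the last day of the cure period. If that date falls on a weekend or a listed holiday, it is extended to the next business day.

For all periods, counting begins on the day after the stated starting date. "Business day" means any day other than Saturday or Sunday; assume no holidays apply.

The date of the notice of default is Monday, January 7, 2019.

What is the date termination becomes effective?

March 8, 2019

Adding 45 calendar days to January 7, 2019 gives February 21, 2019, which is the last day of the cure period.
The date termination becomes effective: February 21, 2019 + 15 days = March 8, 2019. March 8, 2019 is a Friday, so no roll-forward applies.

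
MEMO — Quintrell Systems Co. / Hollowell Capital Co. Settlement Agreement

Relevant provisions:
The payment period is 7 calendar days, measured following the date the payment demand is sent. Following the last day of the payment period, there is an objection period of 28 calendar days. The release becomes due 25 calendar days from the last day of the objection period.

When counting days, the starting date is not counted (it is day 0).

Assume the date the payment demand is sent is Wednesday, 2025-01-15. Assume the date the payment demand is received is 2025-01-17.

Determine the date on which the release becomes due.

Adding 7 calendar days to 2025-01-15 gives 2025-01-22, which is the last day of the payment period.
The last day of the objection period: 2025-01-22 + 28 days = 2025-02-19.
The date on which the release becomes due: 2025-02-19 + 25 days = 2025-03-16.

2025-03-16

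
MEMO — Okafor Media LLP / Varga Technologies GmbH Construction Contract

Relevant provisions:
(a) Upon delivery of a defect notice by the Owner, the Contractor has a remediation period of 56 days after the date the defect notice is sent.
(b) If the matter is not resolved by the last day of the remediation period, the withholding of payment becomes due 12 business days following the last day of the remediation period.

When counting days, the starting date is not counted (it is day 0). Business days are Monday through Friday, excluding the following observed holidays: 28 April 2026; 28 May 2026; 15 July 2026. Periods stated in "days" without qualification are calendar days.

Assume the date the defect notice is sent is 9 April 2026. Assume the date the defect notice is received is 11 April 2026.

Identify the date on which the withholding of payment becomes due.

22 June 2026

Adding 56 calendar days to 9 April 2026 gives 4 June 2026, which is the last day of the remediation period.
The date on which the withholding of payment becomes due: 12 business days after Thursday, 4 June 2026, skipping weekends — Jun 5, Jun 8, Jun 9, Jun 10, …, Jun 18, Jun 19, Jun 22 — lands on Monday, 22 June 2026.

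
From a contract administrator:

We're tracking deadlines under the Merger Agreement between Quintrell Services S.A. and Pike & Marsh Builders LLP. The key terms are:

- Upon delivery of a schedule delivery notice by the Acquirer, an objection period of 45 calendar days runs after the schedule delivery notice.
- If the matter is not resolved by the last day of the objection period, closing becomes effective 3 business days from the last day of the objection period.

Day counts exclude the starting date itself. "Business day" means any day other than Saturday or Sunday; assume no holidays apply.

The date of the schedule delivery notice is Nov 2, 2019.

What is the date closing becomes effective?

The last day of the objection period: Nov 2, 2019 + 45 days = Dec 17, 2019.
The date closing becomes effective: 3 business days after Tuesday, Dec 17, 2019, skipping weekends — Dec 18, Dec 19, Dec 20 — lands on Friday, Dec 20, 2019.

Dec 20, 2019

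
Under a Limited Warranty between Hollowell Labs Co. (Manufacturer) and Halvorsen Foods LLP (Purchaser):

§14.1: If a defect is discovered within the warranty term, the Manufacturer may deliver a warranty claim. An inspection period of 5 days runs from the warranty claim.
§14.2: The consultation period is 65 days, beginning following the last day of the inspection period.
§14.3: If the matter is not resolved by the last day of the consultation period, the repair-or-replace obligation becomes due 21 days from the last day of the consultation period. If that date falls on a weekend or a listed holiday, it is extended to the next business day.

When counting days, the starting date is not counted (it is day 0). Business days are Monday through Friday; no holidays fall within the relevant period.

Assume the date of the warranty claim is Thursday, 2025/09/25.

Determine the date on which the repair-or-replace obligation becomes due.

Adding 5 calendar days to 2025/09/25 gives 2025/09/30, which is the last day of the inspection period.
Adding 65 calendar days to 2025/09/30 gives 2025/12/04, which is the last day of the consultation period.
The date on which the repair-or-replace obligation becomes due: 2025/12/04 + 21 days = 2025/12/25. 2025/12/25 is a Thursday, so no roll-forward applies.

2025/12/25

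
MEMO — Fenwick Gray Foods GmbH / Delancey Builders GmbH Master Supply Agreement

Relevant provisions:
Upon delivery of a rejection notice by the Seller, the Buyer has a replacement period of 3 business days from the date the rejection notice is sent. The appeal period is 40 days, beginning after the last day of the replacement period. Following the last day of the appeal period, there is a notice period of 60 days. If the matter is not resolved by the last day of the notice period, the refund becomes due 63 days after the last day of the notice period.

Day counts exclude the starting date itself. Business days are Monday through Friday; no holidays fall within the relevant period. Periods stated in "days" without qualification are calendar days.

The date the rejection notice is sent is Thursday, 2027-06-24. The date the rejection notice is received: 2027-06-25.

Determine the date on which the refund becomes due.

2027-12-09

The last day of the replacement period: 3 business days after Thursday, 2027-06-24, skipping weekends — Jun 25, Jun 28, Jun 29 — lands on Tuesday, 2027-06-29.
The last day of the appeal period: 40 calendar days after 2027-06-29 is 2027-08-08.
The last day of the notice period: 60 calendar days after 2027-08-08 is 2027-10-07.
Adding 63 calendar days to 2027-10-07 gives 2027-12-09, which is the date on which the refund becomes due.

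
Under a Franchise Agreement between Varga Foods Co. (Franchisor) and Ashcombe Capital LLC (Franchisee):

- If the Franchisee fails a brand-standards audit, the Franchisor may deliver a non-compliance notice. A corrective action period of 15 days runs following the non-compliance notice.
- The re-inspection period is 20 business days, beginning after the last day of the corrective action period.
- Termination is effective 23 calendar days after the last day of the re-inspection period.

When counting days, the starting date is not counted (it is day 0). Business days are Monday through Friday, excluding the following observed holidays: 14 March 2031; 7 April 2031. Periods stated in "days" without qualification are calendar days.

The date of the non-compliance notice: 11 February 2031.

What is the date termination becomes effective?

Adding 15 calendar days to 11 February 2031 gives 26 February 2031, which is the last day of the corrective action period.
From Wednesday, 26 February 2031, 20 business days (Feb 27, Feb 28, Mar 3, Mar 4, …, Mar 25, Mar 26, Mar 27, skipping weekends and the listed holiday on Mar 14) brings us to Thursday, 27 March 2031, which is the last day of the re-inspection period.
Adding 23 calendar days to 27 March 2031 gives 19 April 2031, which is the date termination becomes effective.

19 April 2031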